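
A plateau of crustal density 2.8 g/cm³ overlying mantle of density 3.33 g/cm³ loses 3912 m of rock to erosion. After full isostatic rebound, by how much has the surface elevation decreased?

Rebound u = e ρ_c/ρ_m = 3912 m × 2.8/3.33 = 3289 m.
Net surface drop = e − u = 3912 m − 3289 m = e (ρ_m − ρ_c)/ρ_m = 623 m.

623 m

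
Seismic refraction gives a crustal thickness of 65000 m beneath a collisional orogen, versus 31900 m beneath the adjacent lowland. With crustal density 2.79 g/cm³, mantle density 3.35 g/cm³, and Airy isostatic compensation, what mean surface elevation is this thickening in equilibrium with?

Excess crust Δ = 65000 m − 31900 m = 33100 m, split between elevation h and root r with h + r = Δ.
Airy balance ρ_c h = (ρ_m − ρ_c) r gives r = h ρ_c/(ρ_m − ρ_c), so h (1 + ρ_c/(ρ_m − ρ_c)) = Δ, i.e. h = Δ (ρ_m − ρ_c)/ρ_m.
h = 33100 m × 0.56/3.35 = 5530 m.

5530 m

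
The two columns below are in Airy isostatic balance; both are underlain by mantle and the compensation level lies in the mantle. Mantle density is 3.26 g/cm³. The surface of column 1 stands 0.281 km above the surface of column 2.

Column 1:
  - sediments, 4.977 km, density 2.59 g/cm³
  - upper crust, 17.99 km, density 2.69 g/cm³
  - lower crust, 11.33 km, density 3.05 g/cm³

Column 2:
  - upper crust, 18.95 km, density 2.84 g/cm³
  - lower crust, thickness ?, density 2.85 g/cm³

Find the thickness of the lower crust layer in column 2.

Take the compensation level at the base of the deeper column (depth z_c below the surface of column 1) and equate Σ ρ_i t_i down to z_c; mantle fills any gap and the z_c terms cancel.
Column 1: 4.977×2.59 + 17.99×2.69 + 11.33×3.05 + (z_c − 34.297)×3.26
Column 2: 0.281×0 + 18.95×2.84 + x×2.85 + (z_c − 0.281 − 18.95 − x)×3.26
The z_c×3.26 term appears on both sides and cancels. Collect the known terms of each column as K = Σ(ρt)_known − 3.26 × (depth of known layers): K_1 = 95.84003 − 3.26×34.297 = −15.96819; K_2 = 53.818 − 3.26×(0.281 + 18.95) = −8.87506.
Balance: K_1 = K_2 − x×(3.26 − 2.85), so x = (K_2 − K_1)/(3.26 − 2.85) = 7.09313/0.41 = 17.3 km.

17.3 km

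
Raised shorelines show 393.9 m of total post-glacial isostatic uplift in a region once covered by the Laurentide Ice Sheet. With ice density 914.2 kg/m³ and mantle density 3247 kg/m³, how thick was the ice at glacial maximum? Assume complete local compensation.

u = t ρ_ice/ρ_m → t = u ρ_m/ρ_ice = 393.9 m × 3247/914.2 = 1400 m.

1400 m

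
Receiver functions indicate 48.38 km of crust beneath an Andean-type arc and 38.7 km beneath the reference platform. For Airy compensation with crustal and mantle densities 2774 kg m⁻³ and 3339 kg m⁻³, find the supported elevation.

Excess crust Δ = 48.38 km − 38.7 km = 9.68 km, split between elevation h and root r with h + r = Δ.
Airy balance ρ_c h = (ρ_m − ρ_c) r gives r = h ρ_c/(ρ_m − ρ_c), so h (1 + ρ_c/(ρ_m − ρ_c)) = Δ, i.e. h = Δ (ρ_m − ρ_c)/ρ_m.
h = 9.68 km × 565/3339 = 1.64 km.

1.64 km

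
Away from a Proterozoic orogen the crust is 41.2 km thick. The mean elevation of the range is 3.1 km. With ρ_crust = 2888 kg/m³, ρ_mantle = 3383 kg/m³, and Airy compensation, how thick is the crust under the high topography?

Root depth r = h ρ_c / (ρ_m − ρ_c) = 3.1 km × 2888 / 495 = 18.09 km.
Total thickness = T + h + r = 41.2 km + 3.1 km + 18.09 km = 62.4 km.

62.4 km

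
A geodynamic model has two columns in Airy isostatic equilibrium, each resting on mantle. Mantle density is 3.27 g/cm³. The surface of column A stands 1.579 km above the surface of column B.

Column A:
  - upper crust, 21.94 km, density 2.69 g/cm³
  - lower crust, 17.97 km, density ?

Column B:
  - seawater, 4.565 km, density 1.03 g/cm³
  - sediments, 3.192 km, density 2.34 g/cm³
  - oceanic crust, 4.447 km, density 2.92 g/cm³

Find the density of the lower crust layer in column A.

Take the compensation level at the base of the deeper column (depth z_c below the surface of column A) and equate Σ ρ_i t_i down to z_c; mantle fills any gap and the z_c terms cancel.
Column A: 21.94×2.69 + 17.97×ρ + (z_c − 39.91)×3.27
Column B: 1.579×0 + 4.565×1.03 + 3.192×2.34 + 4.447×2.92 + (z_c − 1.579 − 12.204)×3.27
The z_c×3.27 term appears on both sides and cancels. Collect the known terms of each column as K = Σ(ρt)_known − 3.27 × (depth of known layers): K_A = 59.0186 − 3.27×39.91 = −71.4871; K_B = 25.15647 − 3.27×(1.579 + 12.204) = −19.91394.
Balance: K_A + 17.97×ρ = K_B, so ρ = (K_B − K_A)/17.97 = 51.5732/17.97 = 2.87 g/cm³.

2.87 g/cm³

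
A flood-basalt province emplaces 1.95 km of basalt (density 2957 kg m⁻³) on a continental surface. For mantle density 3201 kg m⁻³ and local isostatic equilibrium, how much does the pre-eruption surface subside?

1.8 km

Subaerial loading: s = t ρ_load / ρ_m.
s = 1.95 km × 2957/3201 = 1.8 km.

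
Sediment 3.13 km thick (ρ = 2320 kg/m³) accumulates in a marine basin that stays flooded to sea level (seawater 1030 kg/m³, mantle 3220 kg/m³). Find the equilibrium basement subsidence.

1.84 km

Submarine loading: the sediment displaces seawater, and the subsidence is in turn flooded, so s (ρ_m − ρ_w) = t (ρ_sed − ρ_w).
s = 3.13 km × (2320 − 1030) / (3220 − 1030) = 1.84 km.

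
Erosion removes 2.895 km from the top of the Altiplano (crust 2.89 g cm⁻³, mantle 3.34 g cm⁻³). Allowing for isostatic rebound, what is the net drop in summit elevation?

Rebound u = e ρ_c/ρ_m = 2.895 km × 2.89/3.34 = 2.505 km.
Net surface drop = e − u = 2.895 km − 2.505 km = e (ρ_m − ρ_c)/ρ_m = 0.39 km.

0.39 km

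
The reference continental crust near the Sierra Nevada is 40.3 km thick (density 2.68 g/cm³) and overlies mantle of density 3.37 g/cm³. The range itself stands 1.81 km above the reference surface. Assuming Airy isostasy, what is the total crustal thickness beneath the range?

Root depth r = h ρ_c / (ρ_m − ρ_c) = 1.81 km × 2.68 / 0.69 = 7.03 km.
Total thickness = T + h + r = 40.3 km + 1.81 km + 7.03 km = 49.1 km.

49.1 km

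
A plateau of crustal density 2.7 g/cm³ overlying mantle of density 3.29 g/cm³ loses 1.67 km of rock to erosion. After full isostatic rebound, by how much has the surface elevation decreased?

0.299 km

Rebound u = e ρ_c/ρ_m = 1.67 km × 2.7/3.29 = 1.371 km.
Net surface drop = e − u = 1.67 km − 1.371 km = e (ρ_m − ρ_c)/ρ_m = 0.299 km.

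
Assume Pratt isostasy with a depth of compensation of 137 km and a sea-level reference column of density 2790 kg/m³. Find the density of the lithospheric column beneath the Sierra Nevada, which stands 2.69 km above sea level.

2740 kg/m³

Pratt balance: ρ_ref D = ρ (D + h).
ρ = ρ_ref D/(D + h) = 2790 × 137 km/(137 km + 2.69 km) = 2740 kg/m³.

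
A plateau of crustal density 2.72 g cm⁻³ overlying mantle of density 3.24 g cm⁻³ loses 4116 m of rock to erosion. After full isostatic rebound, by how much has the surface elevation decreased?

Rebound u = e ρ_c/ρ_m = 4116 m × 2.72/3.24 = 3455 m.
Net surface drop = e − u = 4116 m − 3455 m = e (ρ_m − ρ_c)/ρ_m = 661 m.

661 m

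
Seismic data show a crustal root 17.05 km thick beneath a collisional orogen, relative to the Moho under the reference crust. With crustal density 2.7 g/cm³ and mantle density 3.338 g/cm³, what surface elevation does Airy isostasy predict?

Isostatic balance requires: ρ_c h = (ρ_m − ρ_c) r.
h = r (ρ_m − ρ_c) / ρ_c = 17.05 km × (3.338 − 2.7) / 2.7 = 4.03 km.

4.03 km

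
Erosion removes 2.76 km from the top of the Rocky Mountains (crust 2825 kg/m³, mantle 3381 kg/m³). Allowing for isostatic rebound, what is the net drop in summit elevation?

Rebound u = e ρ_c/ρ_m = 2.76 km × 2825/3381 = 2.306 km.
Net surface drop = e − u = 2.76 km − 2.306 km = e (ρ_m − ρ_c)/ρ_m = 0.454 km.

0.454 km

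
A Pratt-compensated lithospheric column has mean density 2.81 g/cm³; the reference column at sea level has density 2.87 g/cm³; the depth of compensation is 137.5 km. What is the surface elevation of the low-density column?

2.94 km

ρ_ref D = ρ (D + h) → h = D (ρ_ref − ρ)/ρ.
h = 137.5 km × (2.87 − 2.81)/2.81 = 2.94 km.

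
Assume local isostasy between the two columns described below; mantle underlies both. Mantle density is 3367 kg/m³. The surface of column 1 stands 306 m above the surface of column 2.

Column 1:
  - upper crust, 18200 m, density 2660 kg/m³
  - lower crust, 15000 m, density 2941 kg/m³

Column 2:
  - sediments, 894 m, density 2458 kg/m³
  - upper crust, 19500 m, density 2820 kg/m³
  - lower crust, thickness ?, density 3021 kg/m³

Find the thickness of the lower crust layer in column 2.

Take the compensation level at the base of the deeper column (depth z_c below the surface of column 1) and equate Σ ρ_i t_i down to z_c; mantle fills any gap and the z_c terms cancel.
Column 1: 18200×2660 + 15000×2941 + (z_c − 33200)×3367
Column 2: 306×0 + 894×2458 + 19500×2820 + x×3021 + (z_c − 306 − 20394 − x)×3367
The z_c×3367 term appears on both sides and cancels. Collect the known terms of each column as K = Σ(ρt)_known − 3367 × (depth of known layers): K_1 = 92527000 − 3367×33200 = −19257400; K_2 = 57187452 − 3367×(306 + 20394) = −12509448.
Balance: K_1 = K_2 − x×(3367 − 3021), so x = (K_2 − K_1)/(3367 − 3021) = 6747950/346 = 19500 m.

19500 m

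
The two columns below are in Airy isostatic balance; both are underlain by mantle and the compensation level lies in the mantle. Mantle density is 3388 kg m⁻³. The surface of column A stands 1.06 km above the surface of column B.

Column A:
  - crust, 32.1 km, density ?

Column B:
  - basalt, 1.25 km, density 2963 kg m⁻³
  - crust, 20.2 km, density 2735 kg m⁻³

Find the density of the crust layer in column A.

Take the compensation level at the base of the deeper column (depth z_c below the surface of column A) and equate Σ ρ_i t_i down to z_c; mantle fills any gap and the z_c terms cancel.
Column A: 32.1×ρ + (z_c − 32.1)×3388
Column B: 1.06×0 + 1.25×2963 + 20.2×2735 + (z_c − 1.06 − 21.45)×3388
The z_c×3388 term appears on both sides and cancels. Collect the known terms of each column as K = Σ(ρt)_known − 3388 × (depth of known layers): K_A = 0 − 3388×32.1 = −108754.8; K_B = 58950.75 − 3388×(1.06 + 21.45) = −17313.13.
Balance: K_A + 32.1×ρ = K_B, so ρ = (K_B − K_A)/32.1 = 91441.7/32.1 = 2850 kg m⁻³.

2850 kg m⁻³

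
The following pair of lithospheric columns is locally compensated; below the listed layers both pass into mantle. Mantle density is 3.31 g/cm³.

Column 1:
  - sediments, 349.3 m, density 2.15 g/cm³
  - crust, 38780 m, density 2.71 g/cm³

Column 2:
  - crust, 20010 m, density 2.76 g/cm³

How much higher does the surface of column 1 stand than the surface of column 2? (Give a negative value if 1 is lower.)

For any compensation level in the mantle, the mantle terms cancel and isostasy reduces to e = (Σt_1 − Σt_2) − (Σ(ρt)_1 − Σ(ρt)_2) / ρ_m.
Σt_1 = 39129.3 m; Σt_2 = 20010 m; Σ(ρt)_1 = 105844.795; Σ(ρt)_2 = 55227.6 (in m·g/cm³).
e = (39129.3 − 20010) − (105844.795 − 55227.6) / 3.31 = 3830 m.

3830 m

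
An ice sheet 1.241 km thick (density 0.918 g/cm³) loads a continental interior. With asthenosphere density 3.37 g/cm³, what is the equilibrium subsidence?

Equating mass per unit area of the two columns: the ice load ρ_ice t is balanced by mantle displaced below, ρ_m s.
s = t ρ_ice / ρ_m = 1.241 km × 0.918/3.37 = 0.338 km.

0.338 km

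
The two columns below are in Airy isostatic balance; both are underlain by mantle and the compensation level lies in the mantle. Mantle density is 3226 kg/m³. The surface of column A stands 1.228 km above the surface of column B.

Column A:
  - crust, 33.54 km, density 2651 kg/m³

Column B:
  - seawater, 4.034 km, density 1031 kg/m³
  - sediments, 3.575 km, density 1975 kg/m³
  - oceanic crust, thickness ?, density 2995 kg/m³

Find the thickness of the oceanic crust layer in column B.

8.65 km

Take the compensation level at the base of the deeper column (depth z_c below the surface of column A) and equate Σ ρ_i t_i down to z_c; mantle fills any gap and the z_c terms cancel.
Column A: 33.54×2651 + (z_c − 33.54)×3226
Column B: 1.228×0 + 4.034×1031 + 3.575×1975 + x×2995 + (z_c − 1.228 − 7.609 − x)×3226
The z_c×3226 term appears on both sides and cancels. Collect the known terms of each column as K = Σ(ρt)_known − 3226 × (depth of known layers): K_A = 88914.54 − 3226×33.54 = −19285.5; K_B = 11219.679 − 3226×(1.228 + 7.609) = −17288.483.
Balance: K_A = K_B − x×(3226 − 2995), so x = (K_B − K_A)/(3226 − 2995) = 1997.02/231 = 8.65 km.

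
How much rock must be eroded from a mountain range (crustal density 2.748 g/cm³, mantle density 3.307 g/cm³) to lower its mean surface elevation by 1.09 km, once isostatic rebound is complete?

Net drop Δ = e − u = e − e ρ_c/ρ_m = e (ρ_m − ρ_c)/ρ_m.
e = Δ ρ_m/(ρ_m − ρ_c) = 1.09 km × 3.307/0.559 = 6.45 km.

6.45 km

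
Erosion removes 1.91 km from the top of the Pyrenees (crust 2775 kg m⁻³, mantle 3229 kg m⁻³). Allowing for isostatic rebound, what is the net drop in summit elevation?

Rebound u = e ρ_c/ρ_m = 1.91 km × 2775/3229 = 1.641 km.
Net surface drop = e − u = 1.91 km − 1.641 km = e (ρ_m − ρ_c)/ρ_m = 0.269 km.

0.269 km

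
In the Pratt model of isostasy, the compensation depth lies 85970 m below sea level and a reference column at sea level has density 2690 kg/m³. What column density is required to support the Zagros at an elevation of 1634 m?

2640 kg/m³

Pratt balance: ρ_ref D = ρ (D + h).
ρ = ρ_ref D/(D + h) = 2690 × 85970 m/(85970 m + 1634 m) = 2640 kg/m³.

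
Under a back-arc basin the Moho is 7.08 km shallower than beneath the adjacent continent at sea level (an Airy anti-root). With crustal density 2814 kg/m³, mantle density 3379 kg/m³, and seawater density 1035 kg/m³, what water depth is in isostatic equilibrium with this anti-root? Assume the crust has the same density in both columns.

2.25 km

Replacing a thickness d of crust by seawater at the top must be balanced by replacing crust with mantle at the base: d (ρ_c − ρ_w) = a (ρ_m − ρ_c).
d = a (ρ_m − ρ_c)/(ρ_c − ρ_w) = 7.08 km × 565/1779 = 2.25 km.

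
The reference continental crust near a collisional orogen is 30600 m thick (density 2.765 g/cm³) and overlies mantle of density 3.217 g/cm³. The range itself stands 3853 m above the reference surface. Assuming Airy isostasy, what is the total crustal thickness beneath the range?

Root depth r = h ρ_c / (ρ_m − ρ_c) = 3853 m × 2.765 / 0.452 = 23570 m.
Total thickness = T + h + r = 30600 m + 3853 m + 23570 m = 58000 m.

58000 m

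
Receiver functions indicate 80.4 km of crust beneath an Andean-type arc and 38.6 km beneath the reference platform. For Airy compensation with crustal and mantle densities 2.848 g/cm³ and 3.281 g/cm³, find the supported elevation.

Excess crust Δ = 80.4 km − 38.6 km = 41.8 km, split between elevation h and root r with h + r = Δ.
Airy balance ρ_c h = (ρ_m − ρ_c) r gives r = h ρ_c/(ρ_m − ρ_c), so h (1 + ρ_c/(ρ_m − ρ_c)) = Δ, i.e. h = Δ (ρ_m − ρ_c)/ρ_m.
h = 41.8 km × 0.433/3.281 = 5.52 km.

5.52 km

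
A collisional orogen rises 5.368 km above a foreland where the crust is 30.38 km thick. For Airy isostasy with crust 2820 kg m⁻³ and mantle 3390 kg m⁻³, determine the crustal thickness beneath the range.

62.3 km

Root depth r = h ρ_c / (ρ_m − ρ_c) = 5.368 km × 2820 / 570 = 26.56 km.
Total thickness = T + h + r = 30.38 km + 5.368 km + 26.56 km = 62.3 km.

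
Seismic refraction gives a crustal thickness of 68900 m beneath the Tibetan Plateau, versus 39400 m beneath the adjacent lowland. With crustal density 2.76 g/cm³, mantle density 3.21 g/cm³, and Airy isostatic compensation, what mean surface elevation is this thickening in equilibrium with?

4140 m

Excess crust Δ = 68900 m − 39400 m = 29500 m, split between elevation h and root r with h + r = Δ.
Airy balance ρ_c h = (ρ_m − ρ_c) r gives r = h ρ_c/(ρ_m − ρ_c), so h (1 + ρ_c/(ρ_m − ρ_c)) = Δ, i.e. h = Δ (ρ_m − ρ_c)/ρ_m.
h = 29500 m × 0.45/3.21 = 4140 m.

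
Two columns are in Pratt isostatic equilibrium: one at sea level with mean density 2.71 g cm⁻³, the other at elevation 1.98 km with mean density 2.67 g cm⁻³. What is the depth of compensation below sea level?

ρ_ref D = ρ (D + h) → D (ρ_ref − ρ) = ρ h.
D = ρ h/(ρ_ref − ρ) = 2.67 × 1.98 km/(2.71 − 2.67) = 132 km.

132 km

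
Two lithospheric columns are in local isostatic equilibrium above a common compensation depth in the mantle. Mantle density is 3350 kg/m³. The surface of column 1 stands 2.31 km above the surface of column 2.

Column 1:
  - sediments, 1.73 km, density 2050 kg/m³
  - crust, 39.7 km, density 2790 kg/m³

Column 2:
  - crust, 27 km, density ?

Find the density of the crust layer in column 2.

Take the compensation level at the base of the deeper column (depth z_c below the surface of column 1) and equate Σ ρ_i t_i down to z_c; mantle fills any gap and the z_c terms cancel.
Column 1: 1.73×2050 + 39.7×2790 + (z_c − 41.43)×3350
Column 2: 2.31×0 + 27×ρ + (z_c − 2.31 − 27)×3350
The z_c×3350 term appears on both sides and cancels. Collect the known terms of each column as K = Σ(ρt)_known − 3350 × (depth of known layers): K_1 = 114309.5 − 3350×41.43 = −24481; K_2 = 0 − 3350×(2.31 + 27) = −98188.5.
Balance: K_1 = K_2 + 27×ρ, so ρ = (K_1 − K_2)/27 = 73707.5/27 = 2730 kg/m³.

2730 kg/m³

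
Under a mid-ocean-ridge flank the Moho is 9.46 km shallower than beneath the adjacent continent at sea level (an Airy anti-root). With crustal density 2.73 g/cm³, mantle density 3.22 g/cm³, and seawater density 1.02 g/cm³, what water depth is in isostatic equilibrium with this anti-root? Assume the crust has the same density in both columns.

2.71 km

Replacing a thickness d of crust by seawater at the top must be balanced by replacing crust with mantle at the base: d (ρ_c − ρ_w) = a (ρ_m − ρ_c).
d = a (ρ_m − ρ_c)/(ρ_c − ρ_w) = 9.46 km × 0.49/1.71 = 2.71 km.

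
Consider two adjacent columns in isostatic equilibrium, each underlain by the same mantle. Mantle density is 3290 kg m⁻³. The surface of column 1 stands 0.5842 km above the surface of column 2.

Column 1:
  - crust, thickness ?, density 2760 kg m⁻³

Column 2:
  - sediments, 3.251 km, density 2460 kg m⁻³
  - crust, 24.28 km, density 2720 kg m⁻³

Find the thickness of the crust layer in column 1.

Take the compensation level at the base of the deeper column (depth z_c below the surface of column 1) and equate Σ ρ_i t_i down to z_c; mantle fills any gap and the z_c terms cancel.
Column 1: x×2760 + (z_c − 0 − x)×3290
Column 2: 0.5842×0 + 3.251×2460 + 24.28×2720 + (z_c − 0.5842 − 27.531)×3290
The z_c×3290 term appears on both sides and cancels. Collect the known terms of each column as K = Σ(ρt)_known − 3290 × (depth of known layers): K_1 = 0 − 3290×0 = 0; K_2 = 74039.06 − 3290×(0.5842 + 27.531) = −18459.948.
Balance: K_1 − x×(3290 − 2760) = K_2, so x = (K_1 − K_2)/(3290 − 2760) = 18459.9/530 = 34.8 km.

34.8 km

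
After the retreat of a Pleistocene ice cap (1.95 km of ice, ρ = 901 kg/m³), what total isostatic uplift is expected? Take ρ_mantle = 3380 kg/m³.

0.52 km

Removing the load lets mantle flow back in; uplift u satisfies ρ_ice t = ρ_m u.
u = t ρ_ice/ρ_m = 1.95 km × 901/3380 = 0.52 km.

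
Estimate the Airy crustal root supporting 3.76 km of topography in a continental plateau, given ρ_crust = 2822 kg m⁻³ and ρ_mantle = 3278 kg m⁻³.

23.3 km

By Archimedes' principle applied to the lithosphere: the weight of the topography is balanced by the buoyancy of the root, ρ_c h = (ρ_m − ρ_c) r.
r = h · ρ_c / (ρ_m − ρ_c) = 3.76 km × 2822 / (3278 − 2822) = 23.3 km.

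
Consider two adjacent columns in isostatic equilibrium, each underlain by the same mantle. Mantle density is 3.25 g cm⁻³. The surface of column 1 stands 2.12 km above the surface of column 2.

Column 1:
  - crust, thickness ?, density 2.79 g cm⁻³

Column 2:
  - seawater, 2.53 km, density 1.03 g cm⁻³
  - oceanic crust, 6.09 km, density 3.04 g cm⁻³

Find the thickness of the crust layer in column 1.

Take the compensation level at the base of the deeper column (depth z_c below the surface of column 1) and equate Σ ρ_i t_i down to z_c; mantle fills any gap and the z_c terms cancel.
Column 1: x×2.79 + (z_c − 0 − x)×3.25
Column 2: 2.12×0 + 2.53×1.03 + 6.09×3.04 + (z_c − 2.12 − 8.62)×3.25
The z_c×3.25 term appears on both sides and cancels. Collect the known terms of each column as K = Σ(ρt)_known − 3.25 × (depth of known layers): K_1 = 0 − 3.25×0 = 0; K_2 = 21.1195 − 3.25×(2.12 + 8.62) = −13.7855.
Balance: K_1 − x×(3.25 − 2.79) = K_2, so x = (K_1 − K_2)/(3.25 − 2.79) = 13.7855/0.46 = 30 km.

30 km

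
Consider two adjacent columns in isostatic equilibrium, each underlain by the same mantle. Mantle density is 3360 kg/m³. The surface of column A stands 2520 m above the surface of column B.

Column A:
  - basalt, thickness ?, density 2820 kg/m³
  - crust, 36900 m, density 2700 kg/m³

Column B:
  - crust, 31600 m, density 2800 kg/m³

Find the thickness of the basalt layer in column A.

3350 m

Take the compensation level at the base of the deeper column (depth z_c below the surface of column A) and equate Σ ρ_i t_i down to z_c; mantle fills any gap and the z_c terms cancel.
Column A: x×2820 + 36900×2700 + (z_c − 36900 − x)×3360
Column B: 2520×0 + 31600×2800 + (z_c − 2520 − 31600)×3360
The z_c×3360 term appears on both sides and cancels. Collect the known terms of each column as K = Σ(ρt)_known − 3360 × (depth of known layers): K_A = 99630000 − 3360×36900 = −24354000; K_B = 88480000 − 3360×(2520 + 31600) = −26163200.
Balance: K_A − x×(3360 − 2820) = K_B, so x = (K_A − K_B)/(3360 − 2820) = 1809200/540 = 3350 m.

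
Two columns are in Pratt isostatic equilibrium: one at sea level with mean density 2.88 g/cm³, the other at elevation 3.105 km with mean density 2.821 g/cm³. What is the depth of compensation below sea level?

ρ_ref D = ρ (D + h) → D (ρ_ref − ρ) = ρ h.
D = ρ h/(ρ_ref − ρ) = 2.821 × 3.105 km/(2.88 − 2.821) = 148 km.

148 km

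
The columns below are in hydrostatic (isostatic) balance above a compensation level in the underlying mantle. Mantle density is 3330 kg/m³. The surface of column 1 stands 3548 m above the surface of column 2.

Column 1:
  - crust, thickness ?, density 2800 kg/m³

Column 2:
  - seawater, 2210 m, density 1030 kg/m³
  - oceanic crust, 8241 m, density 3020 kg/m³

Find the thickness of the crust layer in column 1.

36700 m

Take the compensation level at the base of the deeper column (depth z_c below the surface of column 1) and equate Σ ρ_i t_i down to z_c; mantle fills any gap and the z_c terms cancel.
Column 1: x×2800 + (z_c − 0 − x)×3330
Column 2: 3548×0 + 2210×1030 + 8241×3020 + (z_c − 3548 − 10451)×3330
The z_c×3330 term appears on both sides and cancels. Collect the known terms of each column as K = Σ(ρt)_known − 3330 × (depth of known layers): K_1 = 0 − 3330×0 = 0; K_2 = 27164120 − 3330×(3548 + 10451) = −19452550.
Balance: K_1 − x×(3330 − 2800) = K_2, so x = (K_1 − K_2)/(3330 − 2800) = 19452600/530 = 36700 m.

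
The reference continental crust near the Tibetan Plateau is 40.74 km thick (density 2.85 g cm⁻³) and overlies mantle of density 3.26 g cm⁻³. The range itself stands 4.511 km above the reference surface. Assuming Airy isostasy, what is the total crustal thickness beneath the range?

Root depth r = h ρ_c / (ρ_m − ρ_c) = 4.511 km × 2.85 / 0.41 = 31.36 km.
Total thickness = T + h + r = 40.74 km + 4.511 km + 31.36 km = 76.6 km.

76.6 km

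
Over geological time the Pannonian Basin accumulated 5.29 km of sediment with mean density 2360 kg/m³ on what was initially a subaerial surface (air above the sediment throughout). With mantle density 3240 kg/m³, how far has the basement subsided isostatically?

3.85 km

Subaerial load: s = t ρ_sed / ρ_m = 5.29 km × 2360/3240 = 3.85 km.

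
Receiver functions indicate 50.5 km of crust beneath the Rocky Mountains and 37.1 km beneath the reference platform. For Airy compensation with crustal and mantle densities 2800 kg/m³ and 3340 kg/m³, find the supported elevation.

2.17 km

Excess crust Δ = 50.5 km − 37.1 km = 13.4 km, split between elevation h and root r with h + r = Δ.
Airy balance ρ_c h = (ρ_m − ρ_c) r gives r = h ρ_c/(ρ_m − ρ_c), so h (1 + ρ_c/(ρ_m − ρ_c)) = Δ, i.e. h = Δ (ρ_m − ρ_c)/ρ_m.
h = 13.4 km × 540/3340 = 2.17 km.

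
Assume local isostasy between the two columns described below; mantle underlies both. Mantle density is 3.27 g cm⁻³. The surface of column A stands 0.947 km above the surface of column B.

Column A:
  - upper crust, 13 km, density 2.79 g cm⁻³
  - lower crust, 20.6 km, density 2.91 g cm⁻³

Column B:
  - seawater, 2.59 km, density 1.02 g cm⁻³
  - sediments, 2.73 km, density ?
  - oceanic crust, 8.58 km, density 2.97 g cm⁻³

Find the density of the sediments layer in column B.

2.48 g cm⁻³

Take the compensation level at the base of the deeper column (depth z_c below the surface of column A) and equate Σ ρ_i t_i down to z_c; mantle fills any gap and the z_c terms cancel.
Column A: 13×2.79 + 20.6×2.91 + (z_c − 33.6)×3.27
Column B: 0.947×0 + 2.59×1.02 + 2.73×ρ + 8.58×2.97 + (z_c − 0.947 − 13.9)×3.27
The z_c×3.27 term appears on both sides and cancels. Collect the known terms of each column as K = Σ(ρt)_known − 3.27 × (depth of known layers): K_A = 96.216 − 3.27×33.6 = −13.656; K_B = 28.1244 − 3.27×(0.947 + 13.9) = −20.42529.
Balance: K_A = K_B + 2.73×ρ, so ρ = (K_A − K_B)/2.73 = 6.76929/2.73 = 2.48 g cm⁻³.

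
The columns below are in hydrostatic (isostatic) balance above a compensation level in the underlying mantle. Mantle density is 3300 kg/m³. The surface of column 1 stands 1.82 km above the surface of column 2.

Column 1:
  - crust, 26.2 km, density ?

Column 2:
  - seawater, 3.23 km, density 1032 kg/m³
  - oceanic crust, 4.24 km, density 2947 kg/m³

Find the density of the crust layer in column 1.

2730 kg/m³

Take the compensation level at the base of the deeper column (depth z_c below the surface of column 1) and equate Σ ρ_i t_i down to z_c; mantle fills any gap and the z_c terms cancel.
Column 1: 26.2×ρ + (z_c − 26.2)×3300
Column 2: 1.82×0 + 3.23×1032 + 4.24×2947 + (z_c − 1.82 − 7.47)×3300
The z_c×3300 term appears on both sides and cancels. Collect the known terms of each column as K = Σ(ρt)_known − 3300 × (depth of known layers): K_1 = 0 − 3300×26.2 = −86460; K_2 = 15828.64 − 3300×(1.82 + 7.47) = −14828.36.
Balance: K_1 + 26.2×ρ = K_2, so ρ = (K_2 − K_1)/26.2 = 71631.6/26.2 = 2730 kg/m³.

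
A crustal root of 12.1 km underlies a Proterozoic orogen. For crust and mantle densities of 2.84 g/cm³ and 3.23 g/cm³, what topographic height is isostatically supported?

1.66 km

Equating mass per unit area of the two columns: ρ_c h = (ρ_m − ρ_c) r.
h = r (ρ_m − ρ_c) / ρ_c = 12.1 km × (3.23 − 2.84) / 2.84 = 1.66 km.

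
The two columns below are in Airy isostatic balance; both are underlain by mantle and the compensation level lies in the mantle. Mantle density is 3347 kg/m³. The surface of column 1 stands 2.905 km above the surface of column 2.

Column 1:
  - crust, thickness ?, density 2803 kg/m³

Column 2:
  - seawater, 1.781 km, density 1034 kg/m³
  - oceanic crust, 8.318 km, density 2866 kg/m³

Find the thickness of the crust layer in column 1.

32.8 km

Take the compensation level at the base of the deeper column (depth z_c below the surface of column 1) and equate Σ ρ_i t_i down to z_c; mantle fills any gap and the z_c terms cancel.
Column 1: x×2803 + (z_c − 0 − x)×3347
Column 2: 2.905×0 + 1.781×1034 + 8.318×2866 + (z_c − 2.905 − 10.099)×3347
The z_c×3347 term appears on both sides and cancels. Collect the known terms of each column as K = Σ(ρt)_known − 3347 × (depth of known layers): K_1 = 0 − 3347×0 = 0; K_2 = 25680.942 − 3347×(2.905 + 10.099) = −17843.446.
Balance: K_1 − x×(3347 − 2803) = K_2, so x = (K_1 − K_2)/(3347 − 2803) = 17843.4/544 = 32.8 km.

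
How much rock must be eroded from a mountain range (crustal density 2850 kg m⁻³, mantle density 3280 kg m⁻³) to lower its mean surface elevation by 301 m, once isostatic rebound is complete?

2300 m

Net drop Δ = e − u = e − e ρ_c/ρ_m = e (ρ_m − ρ_c)/ρ_m.
e = Δ ρ_m/(ρ_m − ρ_c) = 301 m × 3280/430 = 2300 m.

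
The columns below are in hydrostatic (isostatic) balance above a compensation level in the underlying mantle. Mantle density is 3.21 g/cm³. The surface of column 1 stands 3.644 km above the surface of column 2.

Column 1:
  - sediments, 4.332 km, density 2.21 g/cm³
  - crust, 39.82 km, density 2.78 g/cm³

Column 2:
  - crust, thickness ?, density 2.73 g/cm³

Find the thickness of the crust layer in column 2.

Take the compensation level at the base of the deeper column (depth z_c below the surface of column 1) and equate Σ ρ_i t_i down to z_c; mantle fills any gap and the z_c terms cancel.
Column 1: 4.332×2.21 + 39.82×2.78 + (z_c − 44.152)×3.21
Column 2: 3.644×0 + x×2.73 + (z_c − 3.644 − 0 − x)×3.21
The z_c×3.21 term appears on both sides and cancels. Collect the known terms of each column as K = Σ(ρt)_known − 3.21 × (depth of known layers): K_1 = 120.27332 − 3.21×44.152 = −21.4546; K_2 = 0 − 3.21×(3.644 + 0) = −11.69724.
Balance: K_1 = K_2 − x×(3.21 − 2.73), so x = (K_2 − K_1)/(3.21 − 2.73) = 9.75736/0.48 = 20.3 km.

20.3 km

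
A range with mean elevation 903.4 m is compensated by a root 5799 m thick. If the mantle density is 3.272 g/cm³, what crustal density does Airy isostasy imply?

2.83 g/cm³

ρ_c h = (ρ_m − ρ_c) r → ρ_c (h + r) = ρ_m r → ρ_c = ρ_m r / (h + r).
ρ_c = 3.272 × 5799 m / (903.4 m + 5799 m) = 2.83 g/cm³.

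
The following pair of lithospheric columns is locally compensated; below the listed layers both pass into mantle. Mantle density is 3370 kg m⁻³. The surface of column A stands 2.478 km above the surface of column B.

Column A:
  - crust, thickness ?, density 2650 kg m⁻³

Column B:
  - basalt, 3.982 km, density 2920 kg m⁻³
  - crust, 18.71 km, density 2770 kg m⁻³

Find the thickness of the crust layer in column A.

29.7 km

Take the compensation level at the base of the deeper column (depth z_c below the surface of column A) and equate Σ ρ_i t_i down to z_c; mantle fills any gap and the z_c terms cancel.
Column A: x×2650 + (z_c − 0 − x)×3370
Column B: 2.478×0 + 3.982×2920 + 18.71×2770 + (z_c − 2.478 − 22.692)×3370
The z_c×3370 term appears on both sides and cancels. Collect the known terms of each column as K = Σ(ρt)_known − 3370 × (depth of known layers): K_A = 0 − 3370×0 = 0; K_B = 63454.14 − 3370×(2.478 + 22.692) = −21368.76.
Balance: K_A − x×(3370 − 2650) = K_B, so x = (K_A − K_B)/(3370 − 2650) = 21368.8/720 = 29.7 km.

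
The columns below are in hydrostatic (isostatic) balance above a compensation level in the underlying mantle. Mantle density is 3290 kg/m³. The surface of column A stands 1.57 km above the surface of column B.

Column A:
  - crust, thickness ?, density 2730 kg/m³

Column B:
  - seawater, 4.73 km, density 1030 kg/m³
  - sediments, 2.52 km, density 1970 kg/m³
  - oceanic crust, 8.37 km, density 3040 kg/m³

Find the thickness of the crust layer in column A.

Take the compensation level at the base of the deeper column (depth z_c below the surface of column A) and equate Σ ρ_i t_i down to z_c; mantle fills any gap and the z_c terms cancel.
Column A: x×2730 + (z_c − 0 − x)×3290
Column B: 1.57×0 + 4.73×1030 + 2.52×1970 + 8.37×3040 + (z_c − 1.57 − 15.62)×3290
The z_c×3290 term appears on both sides and cancels. Collect the known terms of each column as K = Σ(ρt)_known − 3290 × (depth of known layers): K_A = 0 − 3290×0 = 0; K_B = 35281.1 − 3290×(1.57 + 15.62) = −21274.
Balance: K_A − x×(3290 − 2730) = K_B, so x = (K_A − K_B)/(3290 − 2730) = 21274/560 = 38 km.

38 km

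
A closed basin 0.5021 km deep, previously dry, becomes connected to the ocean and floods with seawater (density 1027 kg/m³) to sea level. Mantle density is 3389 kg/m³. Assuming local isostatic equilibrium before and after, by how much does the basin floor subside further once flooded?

After flooding the water column is d + s deep. Its weight must equal the weight of mantle displaced by the extra subsidence s: (d + s) ρ_w = s ρ_m.
s = d ρ_w / (ρ_m − ρ_w) = 0.5021 km × 1027/(3389 − 1027) = 0.218 km.

0.218 km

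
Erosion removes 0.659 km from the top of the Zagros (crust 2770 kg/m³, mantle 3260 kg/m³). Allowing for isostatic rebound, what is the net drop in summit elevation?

0.0991 km

Rebound u = e ρ_c/ρ_m = 0.659 km × 2770/3260 = 0.5599 km.
Net surface drop = e − u = 0.659 km − 0.5599 km = e (ρ_m − ρ_c)/ρ_m = 0.0991 km.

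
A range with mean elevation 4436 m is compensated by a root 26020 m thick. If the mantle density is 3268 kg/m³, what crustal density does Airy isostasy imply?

2790 kg/m³

ρ_c h = (ρ_m − ρ_c) r → ρ_c (h + r) = ρ_m r → ρ_c = ρ_m r / (h + r).
ρ_c = 3268 × 26020 m / (4436 m + 26020 m) = 2790 kg/m³.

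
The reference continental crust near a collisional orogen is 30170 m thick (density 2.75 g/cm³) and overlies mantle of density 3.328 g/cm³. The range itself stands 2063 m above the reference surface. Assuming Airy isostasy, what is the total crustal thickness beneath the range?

42000 m

Root depth r = h ρ_c / (ρ_m − ρ_c) = 2063 m × 2.75 / 0.578 = 9815 m.
Total thickness = T + h + r = 30170 m + 2063 m + 9815 m = 42000 m.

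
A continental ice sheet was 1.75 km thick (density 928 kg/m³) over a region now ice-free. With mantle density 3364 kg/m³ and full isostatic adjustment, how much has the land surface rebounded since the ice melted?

0.483 km

Removing the load lets mantle flow back in; uplift u satisfies ρ_ice t = ρ_m u.
u = t ρ_ice/ρ_m = 1.75 km × 928/3364 = 0.483 km.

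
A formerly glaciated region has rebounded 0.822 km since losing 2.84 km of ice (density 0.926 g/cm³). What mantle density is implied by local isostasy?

ρ_m = ρ_ice t / u = 0.926 × 2.84 km/0.822 km = 3.2 g/cm³.

3.2 g/cm³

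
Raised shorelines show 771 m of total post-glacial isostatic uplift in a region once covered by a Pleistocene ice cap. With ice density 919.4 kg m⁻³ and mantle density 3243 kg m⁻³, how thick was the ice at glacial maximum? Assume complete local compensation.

u = t ρ_ice/ρ_m → t = u ρ_m/ρ_ice = 771 m × 3243/919.4 = 2720 m.

2720 m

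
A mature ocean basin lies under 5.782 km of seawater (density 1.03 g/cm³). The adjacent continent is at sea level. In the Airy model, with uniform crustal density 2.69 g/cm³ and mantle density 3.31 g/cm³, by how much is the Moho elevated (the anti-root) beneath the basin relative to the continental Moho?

15.5 km

For local isostatic compensation: replacing crust with seawater at the top is compensated by replacing crust with mantle at the base: d (ρ_c − ρ_w) = a (ρ_m − ρ_c).
a = d (ρ_c − ρ_w)/(ρ_m − ρ_c) = 5.782 km × 1.66/0.62 = 15.5 km.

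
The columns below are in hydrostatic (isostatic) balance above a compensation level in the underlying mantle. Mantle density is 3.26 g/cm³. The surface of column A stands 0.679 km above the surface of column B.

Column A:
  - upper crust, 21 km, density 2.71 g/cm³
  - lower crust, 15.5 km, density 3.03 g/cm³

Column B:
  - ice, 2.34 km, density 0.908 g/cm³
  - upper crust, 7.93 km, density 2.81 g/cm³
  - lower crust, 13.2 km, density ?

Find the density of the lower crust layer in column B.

2.97 g/cm³

Take the compensation level at the base of the deeper column (depth z_c below the surface of column A) and equate Σ ρ_i t_i down to z_c; mantle fills any gap and the z_c terms cancel.
Column A: 21×2.71 + 15.5×3.03 + (z_c − 36.5)×3.26
Column B: 0.679×0 + 2.34×0.908 + 7.93×2.81 + 13.2×ρ + (z_c − 0.679 − 23.47)×3.26
The z_c×3.26 term appears on both sides and cancels. Collect the known terms of each column as K = Σ(ρt)_known − 3.26 × (depth of known layers): K_A = 103.875 − 3.26×36.5 = −15.115; K_B = 24.40802 − 3.26×(0.679 + 23.47) = −54.31772.
Balance: K_A = K_B + 13.2×ρ, so ρ = (K_A − K_B)/13.2 = 39.2027/13.2 = 2.97 g/cm³.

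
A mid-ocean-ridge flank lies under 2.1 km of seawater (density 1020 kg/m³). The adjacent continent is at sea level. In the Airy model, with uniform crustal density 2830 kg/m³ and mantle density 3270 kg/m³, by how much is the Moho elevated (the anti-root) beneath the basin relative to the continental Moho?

By Archimedes' principle applied to the lithosphere: replacing crust with seawater at the top is compensated by replacing crust with mantle at the base: d (ρ_c − ρ_w) = a (ρ_m − ρ_c).
a = d (ρ_c − ρ_w)/(ρ_m − ρ_c) = 2.1 km × 1810/440 = 8.64 km.

8.64 km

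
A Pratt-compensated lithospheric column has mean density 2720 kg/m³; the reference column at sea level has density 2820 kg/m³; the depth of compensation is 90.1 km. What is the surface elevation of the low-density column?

ρ_ref D = ρ (D + h) → h = D (ρ_ref − ρ)/ρ.
h = 90.1 km × (2820 − 2720)/2720 = 3.31 km.

3.31 km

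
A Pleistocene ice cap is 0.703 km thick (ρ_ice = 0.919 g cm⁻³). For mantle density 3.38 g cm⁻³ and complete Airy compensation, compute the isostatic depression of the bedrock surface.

Isostatic balance requires: the ice load ρ_ice t is balanced by mantle displaced below, ρ_m s.
s = t ρ_ice / ρ_m = 0.703 km × 0.919/3.38 = 0.191 km.

0.191 km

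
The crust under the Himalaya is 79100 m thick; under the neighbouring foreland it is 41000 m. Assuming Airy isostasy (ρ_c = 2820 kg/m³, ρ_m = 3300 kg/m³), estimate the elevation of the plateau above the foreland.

Excess crust Δ = 79100 m − 41000 m = 38100 m, split between elevation h and root r with h + r = Δ.
Airy balance ρ_c h = (ρ_m − ρ_c) r gives r = h ρ_c/(ρ_m − ρ_c), so h (1 + ρ_c/(ρ_m − ρ_c)) = Δ, i.e. h = Δ (ρ_m − ρ_c)/ρ_m.
h = 38100 m × 480/3300 = 5540 m.

5540 m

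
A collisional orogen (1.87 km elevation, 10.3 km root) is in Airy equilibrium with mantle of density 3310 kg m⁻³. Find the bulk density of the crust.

2800 kg m⁻³

ρ_c h = (ρ_m − ρ_c) r → ρ_c (h + r) = ρ_m r → ρ_c = ρ_m r / (h + r).
ρ_c = 3310 × 10.3 km / (1.87 km + 10.3 km) = 2800 kg m⁻³.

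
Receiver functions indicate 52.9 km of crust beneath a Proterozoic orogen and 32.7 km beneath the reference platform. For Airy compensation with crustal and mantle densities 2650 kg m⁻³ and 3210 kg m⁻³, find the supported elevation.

3.52 km

Excess crust Δ = 52.9 km − 32.7 km = 20.2 km, split between elevation h and root r with h + r = Δ.
Airy balance ρ_c h = (ρ_m − ρ_c) r gives r = h ρ_c/(ρ_m − ρ_c), so h (1 + ρ_c/(ρ_m − ρ_c)) = Δ, i.e. h = Δ (ρ_m − ρ_c)/ρ_m.
h = 20.2 km × 560/3210 = 3.52 km.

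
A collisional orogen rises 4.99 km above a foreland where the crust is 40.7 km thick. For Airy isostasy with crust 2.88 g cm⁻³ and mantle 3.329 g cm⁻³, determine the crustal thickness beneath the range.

Root depth r = h ρ_c / (ρ_m − ρ_c) = 4.99 km × 2.88 / 0.449 = 32.01 km.
Total thickness = T + h + r = 40.7 km + 4.99 km + 32.01 km = 77.7 km.

77.7 km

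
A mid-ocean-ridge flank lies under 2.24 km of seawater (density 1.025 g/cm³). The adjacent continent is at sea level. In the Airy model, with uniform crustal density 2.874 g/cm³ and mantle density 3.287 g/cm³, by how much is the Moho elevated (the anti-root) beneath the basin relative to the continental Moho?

Equating mass per unit area of the two columns: replacing crust with seawater at the top is compensated by replacing crust with mantle at the base: d (ρ_c − ρ_w) = a (ρ_m − ρ_c).
a = d (ρ_c − ρ_w)/(ρ_m − ρ_c) = 2.24 km × 1.849/0.413 = 10 km.

10 km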